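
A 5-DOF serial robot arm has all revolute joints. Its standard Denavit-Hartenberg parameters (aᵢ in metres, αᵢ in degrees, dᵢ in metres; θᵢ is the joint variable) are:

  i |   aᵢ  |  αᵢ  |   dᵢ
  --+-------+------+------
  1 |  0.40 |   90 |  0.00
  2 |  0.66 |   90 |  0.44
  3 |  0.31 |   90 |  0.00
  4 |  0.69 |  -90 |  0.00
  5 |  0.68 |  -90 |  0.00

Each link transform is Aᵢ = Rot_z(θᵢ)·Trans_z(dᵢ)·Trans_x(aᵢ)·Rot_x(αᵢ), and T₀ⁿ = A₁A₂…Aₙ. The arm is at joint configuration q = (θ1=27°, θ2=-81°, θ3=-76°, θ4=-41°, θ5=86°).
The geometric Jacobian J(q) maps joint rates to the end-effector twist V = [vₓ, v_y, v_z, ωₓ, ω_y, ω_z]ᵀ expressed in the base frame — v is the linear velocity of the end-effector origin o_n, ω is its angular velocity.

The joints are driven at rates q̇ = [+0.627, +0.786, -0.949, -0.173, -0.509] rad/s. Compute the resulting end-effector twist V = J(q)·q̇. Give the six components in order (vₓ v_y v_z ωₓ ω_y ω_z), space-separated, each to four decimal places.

0.2965 2.0605 1.2291 1.7083 -0.4224 0.7495

o_n = [0.8877, 0.7179, -1.4333]
J₁: ẑ×o_n = [-0.7179, 0.8877, 0.0000], ω = ẑ
J2: z=[0.4540, -0.8910, 0.0000] o=[0.3564, 0.1816, 0.0000] → [1.2771, 0.6507, 0.7168, 0.4540, -0.8910, 0.0000]
J3: z=[-0.8800, -0.4484, -0.1564] o=[0.6482, -0.1636, -0.6519] → [0.4883, -0.7252, -0.6684, -0.8800, -0.4484, -0.1564]
J4: z=[-0.2451, 0.1466, 0.9583] o=[0.5220, 0.1098, -0.7259] → [-0.6866, 0.1770, -0.2027, -0.2451, 0.1466, 0.9583]
J5: z=[-0.9310, 0.2400, -0.2748] o=[0.7086, 0.7719, -0.7796] → [-0.1718, -0.6579, 0.0073, -0.9310, 0.2400, -0.2748]
V = J·q̇ = [0.2965, 2.0605, 1.2291, 1.7083, -0.4224, 0.7495]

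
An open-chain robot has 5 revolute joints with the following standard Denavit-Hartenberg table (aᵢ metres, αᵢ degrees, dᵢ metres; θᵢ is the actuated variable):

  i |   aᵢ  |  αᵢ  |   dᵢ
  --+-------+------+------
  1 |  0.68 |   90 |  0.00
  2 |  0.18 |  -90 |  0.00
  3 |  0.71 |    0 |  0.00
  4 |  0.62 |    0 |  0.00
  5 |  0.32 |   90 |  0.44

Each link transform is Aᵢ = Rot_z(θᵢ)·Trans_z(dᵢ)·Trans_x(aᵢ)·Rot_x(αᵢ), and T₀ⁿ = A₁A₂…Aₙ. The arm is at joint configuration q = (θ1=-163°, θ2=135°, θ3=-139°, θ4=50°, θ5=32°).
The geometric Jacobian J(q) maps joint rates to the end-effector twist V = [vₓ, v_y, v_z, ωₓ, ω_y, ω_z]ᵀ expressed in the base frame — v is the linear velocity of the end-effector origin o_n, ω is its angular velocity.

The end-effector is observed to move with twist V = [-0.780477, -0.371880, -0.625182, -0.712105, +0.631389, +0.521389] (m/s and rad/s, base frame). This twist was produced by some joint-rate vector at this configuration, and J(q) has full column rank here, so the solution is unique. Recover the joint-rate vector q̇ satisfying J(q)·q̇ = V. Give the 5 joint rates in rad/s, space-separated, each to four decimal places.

0.0250 0.8120 -0.4520 0.0220 -0.2720

o_n = [-0.8641, 1.1518, -0.4319]
J₁: ẑ×o_n = [-1.1518, -0.8641, 0.0000], ω = ẑ
J2: z=[-0.2924, 0.9563, 0.0000] o=[-0.6503, -0.1988, 0.0000] → [-0.4130, -0.1263, -0.1904, -0.2924, 0.9563, 0.0000]
J3: z=[0.6762, 0.2067, -0.7071] o=[-0.5286, -0.1616, 0.1273] → [0.8131, 0.6154, 0.9575, 0.6762, 0.2067, -0.7071]
J4: z=[0.6762, 0.2067, -0.7071] o=[-1.0271, 0.1731, -0.2516] → [0.6548, 0.0066, 0.6281, 0.6762, 0.2067, -0.7071]
J5: z=[0.6762, 0.2067, -0.7071] o=[-1.2010, 0.7681, -0.2440] → [0.2324, -0.1112, 0.1898, 0.6762, 0.2067, -0.7071]
q̇ = J⁺·V = [0.0250, 0.8120, -0.4520, 0.0220, -0.2720]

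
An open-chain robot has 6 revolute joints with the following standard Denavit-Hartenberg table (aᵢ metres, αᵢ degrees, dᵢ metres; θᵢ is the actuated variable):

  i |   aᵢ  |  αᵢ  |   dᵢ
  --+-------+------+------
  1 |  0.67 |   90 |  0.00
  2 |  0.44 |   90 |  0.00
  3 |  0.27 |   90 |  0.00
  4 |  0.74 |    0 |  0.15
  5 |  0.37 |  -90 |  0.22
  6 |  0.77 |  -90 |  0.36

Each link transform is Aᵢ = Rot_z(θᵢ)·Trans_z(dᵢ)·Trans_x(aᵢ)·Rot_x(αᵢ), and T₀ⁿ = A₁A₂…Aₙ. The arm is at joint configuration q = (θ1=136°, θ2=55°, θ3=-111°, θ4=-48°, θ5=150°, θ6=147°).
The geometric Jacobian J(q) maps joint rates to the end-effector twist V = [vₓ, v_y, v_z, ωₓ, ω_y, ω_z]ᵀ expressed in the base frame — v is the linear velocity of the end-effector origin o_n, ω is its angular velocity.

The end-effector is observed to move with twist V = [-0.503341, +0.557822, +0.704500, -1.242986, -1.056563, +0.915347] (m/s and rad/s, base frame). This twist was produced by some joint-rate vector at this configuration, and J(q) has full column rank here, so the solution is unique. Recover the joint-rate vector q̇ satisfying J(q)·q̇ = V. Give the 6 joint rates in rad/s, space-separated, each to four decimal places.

o_n = [-0.4032, -0.2457, 0.7732]
J₁: ẑ×o_n = [0.2457, -0.4032, 0.0000], ω = ẑ
J2: z=[0.6947, 0.7193, 0.0000] o=[-0.4820, 0.4654, 0.0000] → [0.5562, -0.5371, -0.5506, 0.6947, 0.7193, 0.0000]
J3: z=[-0.5892, 0.5690, -0.5736] o=[-0.6635, 0.6407, 0.3604] → [-0.2736, 0.0939, 0.3742, -0.5892, 0.5690, -0.5736]
J4: z=[0.6341, -0.1142, -0.7647] o=[-0.7987, 0.4209, 0.2812] → [-0.5659, -0.6144, -0.3775, 0.6341, -0.1142, -0.7647]
J5: z=[0.6341, -0.1142, -0.7647] o=[-0.6274, -0.3124, 0.3365] → [0.0012, -0.4484, 0.0679, 0.6341, -0.1142, -0.7647]
J6: z=[0.6122, 0.6782, 0.4064] o=[-0.6627, -0.0690, -0.0167] → [0.6076, -0.3782, -0.2842, 0.6122, 0.6782, 0.4064]
q̇ = J⁺·V = [0.9150, -0.6860, -0.0480, -0.2890, -0.1330, -0.8610]

0.9150 -0.6860 -0.0480 -0.2890 -0.1330 -0.8610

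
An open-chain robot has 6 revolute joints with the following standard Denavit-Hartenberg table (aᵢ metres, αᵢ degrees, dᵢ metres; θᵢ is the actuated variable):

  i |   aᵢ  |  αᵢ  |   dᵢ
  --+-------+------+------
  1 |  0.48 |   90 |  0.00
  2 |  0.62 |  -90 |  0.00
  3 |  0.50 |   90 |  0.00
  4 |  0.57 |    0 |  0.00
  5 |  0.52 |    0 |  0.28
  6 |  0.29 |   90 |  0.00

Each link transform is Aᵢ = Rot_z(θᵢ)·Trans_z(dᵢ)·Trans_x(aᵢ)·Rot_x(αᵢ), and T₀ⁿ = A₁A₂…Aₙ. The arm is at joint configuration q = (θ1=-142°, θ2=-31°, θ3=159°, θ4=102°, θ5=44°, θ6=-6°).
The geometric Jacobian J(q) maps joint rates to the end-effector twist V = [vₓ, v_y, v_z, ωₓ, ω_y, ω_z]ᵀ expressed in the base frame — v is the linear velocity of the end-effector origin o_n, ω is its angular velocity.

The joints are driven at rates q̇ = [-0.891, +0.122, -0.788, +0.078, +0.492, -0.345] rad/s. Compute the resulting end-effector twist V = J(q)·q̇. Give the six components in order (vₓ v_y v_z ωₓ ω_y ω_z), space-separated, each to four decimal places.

o_n = [-1.3552, -1.2669, 0.3853]
J₁: ẑ×o_n = [1.2669, -1.3552, 0.0000], ω = ẑ
J2: z=[-0.6157, 0.7880, 0.0000] o=[-0.3782, -0.2955, 0.0000] → [0.3036, 0.2372, 1.3679, -0.6157, 0.7880, 0.0000]
J3: z=[-0.4059, -0.3171, 0.8572] o=[-0.7970, -0.6227, -0.3193] → [0.3288, -0.1924, 0.0845, -0.4059, -0.3171, 0.8572]
J4: z=[0.3327, -0.9248, -0.1846] o=[-0.3714, -0.5176, -0.0789] → [-0.5676, 0.0271, -1.1591, 0.3327, -0.9248, -0.1846]
J5: z=[0.3327, -0.9248, -0.1846] o=[-0.6986, -0.7193, 0.3420] → [-0.1411, 0.1068, -0.7894, 0.3327, -0.9248, -0.1846]
J6: z=[0.3327, -0.9248, -0.1846] o=[-1.0904, -1.1611, 0.3323] → [-0.0685, 0.0312, -0.2801, 0.3327, -0.9248, -0.1846]
V = J·q̇ = [-1.4409, 1.4319, -0.2819, 0.3196, 0.1379, -1.6080]

-1.4409 1.4319 -0.2819 0.3196 0.1379 -1.6080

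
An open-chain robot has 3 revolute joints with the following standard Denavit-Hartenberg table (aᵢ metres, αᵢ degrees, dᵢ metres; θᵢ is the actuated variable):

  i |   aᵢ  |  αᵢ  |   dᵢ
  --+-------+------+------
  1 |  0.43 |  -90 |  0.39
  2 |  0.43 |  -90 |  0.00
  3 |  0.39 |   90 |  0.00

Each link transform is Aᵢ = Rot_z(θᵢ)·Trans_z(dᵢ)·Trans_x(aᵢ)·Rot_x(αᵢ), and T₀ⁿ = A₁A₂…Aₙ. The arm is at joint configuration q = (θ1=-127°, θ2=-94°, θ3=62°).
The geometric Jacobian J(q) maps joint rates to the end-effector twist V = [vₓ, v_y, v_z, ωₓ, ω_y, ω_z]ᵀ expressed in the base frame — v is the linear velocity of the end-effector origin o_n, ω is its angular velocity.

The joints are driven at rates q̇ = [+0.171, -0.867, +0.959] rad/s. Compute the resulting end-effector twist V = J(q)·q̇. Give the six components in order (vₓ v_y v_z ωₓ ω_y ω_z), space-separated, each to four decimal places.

0.1825 0.4239 -0.3665 -1.2682 -0.2423 0.2379

o_n = [-0.5081, -0.1020, 1.0016]
J₁: ẑ×o_n = [0.1020, -0.5081, 0.0000], ω = ẑ
J2: z=[0.7986, -0.6018, 0.0000] o=[-0.2588, -0.3434, 0.3900] → [-0.3681, -0.4884, 0.0428, 0.7986, -0.6018, 0.0000]
J3: z=[-0.6003, -0.7967, 0.0698] o=[-0.2407, -0.3195, 0.8190] → [-0.1607, 0.0910, -0.3435, -0.6003, -0.7967, 0.0698]
V = J·q̇ = [0.1825, 0.4239, -0.3665, -1.2682, -0.2423, 0.2379]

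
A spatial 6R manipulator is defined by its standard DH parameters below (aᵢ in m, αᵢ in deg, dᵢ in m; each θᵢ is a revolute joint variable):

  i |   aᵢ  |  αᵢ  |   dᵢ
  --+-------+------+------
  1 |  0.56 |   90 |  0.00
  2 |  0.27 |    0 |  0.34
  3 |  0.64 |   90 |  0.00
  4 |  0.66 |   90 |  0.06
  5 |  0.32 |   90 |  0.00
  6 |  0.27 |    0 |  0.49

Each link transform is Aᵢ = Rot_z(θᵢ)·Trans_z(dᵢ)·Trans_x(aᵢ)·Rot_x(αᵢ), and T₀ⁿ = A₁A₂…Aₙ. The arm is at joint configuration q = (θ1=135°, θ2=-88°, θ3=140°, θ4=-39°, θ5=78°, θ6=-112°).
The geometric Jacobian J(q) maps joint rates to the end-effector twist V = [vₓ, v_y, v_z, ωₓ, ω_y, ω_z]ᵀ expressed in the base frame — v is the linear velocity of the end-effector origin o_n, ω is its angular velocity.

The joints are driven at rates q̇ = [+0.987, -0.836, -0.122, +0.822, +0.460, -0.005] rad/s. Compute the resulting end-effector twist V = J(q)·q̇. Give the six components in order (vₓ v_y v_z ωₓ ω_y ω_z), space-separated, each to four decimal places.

o_n = [-1.3959, 1.0974, 0.9782]
J₁: ẑ×o_n = [-1.0974, -1.3959, 0.0000], ω = ẑ
J2: z=[0.7071, 0.7071, 0.0000] o=[-0.3960, 0.3960, 0.0000] → [0.6917, -0.6917, 1.2030, 0.7071, 0.7071, 0.0000]
J3: z=[0.7071, 0.7071, 0.0000] o=[-0.1622, 0.6431, -0.2698] → [0.8825, -0.8825, 1.1936, 0.7071, 0.7071, 0.0000]
J4: z=[-0.5572, 0.5572, -0.6157] o=[-0.4408, 0.9217, 0.2345] → [0.5226, 1.0024, 0.4342, -0.5572, 0.5572, -0.6157]
J5: z=[-0.2756, -0.8235, -0.4959] o=[-0.9913, 0.8847, 0.6017] → [-0.2045, 0.3044, -0.3918, -0.2756, -0.8235, -0.4959]
J6: z=[-0.6504, -0.2202, 0.7270] o=[-1.2178, 1.0520, 0.4498] → [-0.1493, 0.2142, -0.0687, -0.6504, -0.2202, 0.7270]
V = J·q̇ = [-1.4328, 0.2711, -0.9743, -1.2589, -0.5971, 0.2492]

-1.4328 0.2711 -0.9743 -1.2589 -0.5971 0.2492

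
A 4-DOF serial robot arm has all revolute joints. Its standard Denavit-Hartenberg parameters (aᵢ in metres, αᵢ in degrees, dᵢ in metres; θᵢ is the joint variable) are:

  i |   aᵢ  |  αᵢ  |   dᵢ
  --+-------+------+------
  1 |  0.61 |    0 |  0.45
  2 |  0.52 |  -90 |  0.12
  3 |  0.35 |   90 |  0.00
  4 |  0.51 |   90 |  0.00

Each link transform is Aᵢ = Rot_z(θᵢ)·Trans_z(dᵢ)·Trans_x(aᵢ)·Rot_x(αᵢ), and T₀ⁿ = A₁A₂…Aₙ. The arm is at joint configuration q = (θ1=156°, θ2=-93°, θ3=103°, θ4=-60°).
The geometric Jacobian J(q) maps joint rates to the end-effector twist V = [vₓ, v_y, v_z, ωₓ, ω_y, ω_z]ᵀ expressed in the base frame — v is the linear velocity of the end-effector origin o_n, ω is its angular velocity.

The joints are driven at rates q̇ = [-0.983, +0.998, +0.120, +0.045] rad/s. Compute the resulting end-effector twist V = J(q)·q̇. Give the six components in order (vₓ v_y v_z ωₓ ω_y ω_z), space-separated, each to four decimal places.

o_n = [0.0106, 0.3897, -0.0195]
J₁: ẑ×o_n = [-0.3897, 0.0106, 0.0000], ω = ẑ
J2: z=[0.0000, 0.0000, 1.0000] o=[-0.5573, 0.2481, 0.4500] → [-0.1415, 0.5678, 0.0000, 0.0000, 0.0000, 1.0000]
J3: z=[-0.8910, 0.4540, 0.0000] o=[-0.3212, 0.7114, 0.5700] → [-0.2676, -0.5252, 0.1361, -0.8910, 0.4540, 0.0000]
J4: z=[0.4424, 0.8682, -0.2250] o=[-0.3569, 0.6413, 0.2290] → [-0.2723, 0.0272, -0.4304, 0.4424, 0.8682, -0.2250]
V = J·q̇ = [0.1974, 0.4945, -0.0030, -0.0870, 0.0935, 0.0049]

0.1974 0.4945 -0.0030 -0.0870 0.0935 0.0049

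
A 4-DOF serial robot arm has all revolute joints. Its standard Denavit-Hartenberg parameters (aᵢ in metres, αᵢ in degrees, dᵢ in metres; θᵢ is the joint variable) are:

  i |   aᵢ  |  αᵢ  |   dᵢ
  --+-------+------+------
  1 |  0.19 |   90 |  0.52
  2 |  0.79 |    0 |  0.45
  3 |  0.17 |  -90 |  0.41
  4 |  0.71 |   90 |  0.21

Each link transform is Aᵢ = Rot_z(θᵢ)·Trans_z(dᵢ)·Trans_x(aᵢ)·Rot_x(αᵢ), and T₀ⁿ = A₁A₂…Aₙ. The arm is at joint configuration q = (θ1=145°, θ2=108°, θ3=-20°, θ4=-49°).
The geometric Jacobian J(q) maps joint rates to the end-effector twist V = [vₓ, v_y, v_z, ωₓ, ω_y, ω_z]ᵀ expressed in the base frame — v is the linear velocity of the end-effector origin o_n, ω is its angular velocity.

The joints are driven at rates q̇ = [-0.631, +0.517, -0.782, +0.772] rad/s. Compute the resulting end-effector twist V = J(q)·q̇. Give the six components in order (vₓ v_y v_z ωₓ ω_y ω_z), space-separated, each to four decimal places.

o_n = [0.9987, 1.0047, 1.9141]
J₁: ẑ×o_n = [-1.0047, 0.9987, 0.0000], ω = ẑ
J2: z=[0.5736, 0.8192, 0.0000] o=[-0.1556, 0.1090, 0.5200] → [1.1420, -0.7996, -0.4318, 0.5736, 0.8192, 0.0000]
J3: z=[0.5736, 0.8192, 0.0000] o=[0.3024, 0.3376, 1.2713] → [0.5265, -0.3687, -0.1877, 0.5736, 0.8192, 0.0000]
J4: z=[0.8187, -0.5732, 0.0349] o=[0.5328, 0.6768, 1.4412] → [-0.2825, -0.3708, 0.5355, 0.8187, -0.5732, 0.0349]
V = J·q̇ = [0.5946, -1.0416, 0.3369, 0.4800, -0.6596, -0.6041]

0.5946 -1.0416 0.3369 0.4800 -0.6596 -0.6041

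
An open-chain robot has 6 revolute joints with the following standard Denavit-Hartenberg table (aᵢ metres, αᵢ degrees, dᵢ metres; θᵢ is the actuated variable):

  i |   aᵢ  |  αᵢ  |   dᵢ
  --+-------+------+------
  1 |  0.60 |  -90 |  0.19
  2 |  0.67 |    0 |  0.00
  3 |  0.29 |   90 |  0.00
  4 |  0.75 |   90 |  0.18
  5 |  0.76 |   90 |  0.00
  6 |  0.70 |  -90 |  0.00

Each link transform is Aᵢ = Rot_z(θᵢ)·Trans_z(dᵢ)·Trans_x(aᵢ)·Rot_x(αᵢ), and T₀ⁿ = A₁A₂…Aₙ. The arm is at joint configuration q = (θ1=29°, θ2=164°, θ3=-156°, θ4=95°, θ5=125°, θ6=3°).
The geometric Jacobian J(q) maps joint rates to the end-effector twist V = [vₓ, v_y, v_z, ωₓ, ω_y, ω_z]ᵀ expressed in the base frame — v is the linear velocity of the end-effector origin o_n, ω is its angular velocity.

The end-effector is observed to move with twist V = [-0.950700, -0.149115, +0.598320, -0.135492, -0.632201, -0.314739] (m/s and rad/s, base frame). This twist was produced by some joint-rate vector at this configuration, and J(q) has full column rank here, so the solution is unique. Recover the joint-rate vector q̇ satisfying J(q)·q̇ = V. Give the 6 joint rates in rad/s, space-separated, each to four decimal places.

-0.3060 -0.2820 -0.7910 -0.5020 -0.3670 0.7570

o_n = [0.4586, 0.1589, 1.3206]
J₁: ẑ×o_n = [-0.1589, 0.4586, 0.0000], ω = ẑ
J2: z=[-0.4848, 0.8746, 0.0000] o=[0.5248, 0.2909, 0.1900] → [0.9889, 0.5481, 0.1218, -0.4848, 0.8746, 0.0000]
J3: z=[-0.4848, 0.8746, 0.0000] o=[-0.0385, -0.0214, 0.0053] → [1.1504, 0.6377, -0.5222, -0.4848, 0.8746, 0.0000]
J4: z=[0.1217, 0.0675, 0.9903] o=[0.2126, 0.1179, -0.0350] → [0.0508, 0.0786, -0.0116, 0.1217, 0.0675, 0.9903]
J5: z=[0.8206, 0.5545, -0.1386] o=[-0.1843, 0.7521, 0.1523] → [0.5656, -1.0478, -0.8432, 0.8206, 0.5545, -0.1386]
J6: z=[-0.3876, 0.7181, 0.5779] o=[0.1349, 0.4325, 0.7635] → [0.5582, 0.4030, -0.1264, -0.3876, 0.7181, 0.5779]
q̇ = J⁺·V = [-0.3060, -0.2820, -0.7910, -0.5020, -0.3670, 0.7570]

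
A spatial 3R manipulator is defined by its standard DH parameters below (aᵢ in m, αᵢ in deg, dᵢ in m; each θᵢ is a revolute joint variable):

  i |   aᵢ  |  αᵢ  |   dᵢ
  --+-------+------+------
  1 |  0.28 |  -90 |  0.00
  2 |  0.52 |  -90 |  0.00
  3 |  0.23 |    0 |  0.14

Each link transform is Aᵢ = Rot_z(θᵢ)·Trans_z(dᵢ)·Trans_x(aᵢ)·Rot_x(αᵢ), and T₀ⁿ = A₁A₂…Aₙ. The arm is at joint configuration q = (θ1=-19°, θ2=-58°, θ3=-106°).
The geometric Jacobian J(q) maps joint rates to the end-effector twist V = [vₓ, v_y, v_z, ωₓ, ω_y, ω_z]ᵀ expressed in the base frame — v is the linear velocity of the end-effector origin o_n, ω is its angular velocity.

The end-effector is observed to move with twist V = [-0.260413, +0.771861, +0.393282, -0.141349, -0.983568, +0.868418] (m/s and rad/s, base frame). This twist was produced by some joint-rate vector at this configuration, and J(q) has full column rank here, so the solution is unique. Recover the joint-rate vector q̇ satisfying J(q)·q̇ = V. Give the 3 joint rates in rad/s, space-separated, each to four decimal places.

0.9850 -0.9760 0.2200

o_n = [0.6778, 0.0005, 0.3130]
J₁: ẑ×o_n = [-0.0005, 0.6778, 0.0000], ω = ẑ
J2: z=[0.3256, 0.9455, 0.0000] o=[0.2647, -0.0912, 0.0000] → [0.2960, -0.1019, -0.3607, 0.3256, 0.9455, 0.0000]
J3: z=[0.8018, -0.2761, -0.5299] o=[0.5253, -0.1809, 0.4410] → [0.1314, 0.0218, 0.1875, 0.8018, -0.2761, -0.5299]
q̇ = J⁺·V = [0.9850, -0.9760, 0.2200]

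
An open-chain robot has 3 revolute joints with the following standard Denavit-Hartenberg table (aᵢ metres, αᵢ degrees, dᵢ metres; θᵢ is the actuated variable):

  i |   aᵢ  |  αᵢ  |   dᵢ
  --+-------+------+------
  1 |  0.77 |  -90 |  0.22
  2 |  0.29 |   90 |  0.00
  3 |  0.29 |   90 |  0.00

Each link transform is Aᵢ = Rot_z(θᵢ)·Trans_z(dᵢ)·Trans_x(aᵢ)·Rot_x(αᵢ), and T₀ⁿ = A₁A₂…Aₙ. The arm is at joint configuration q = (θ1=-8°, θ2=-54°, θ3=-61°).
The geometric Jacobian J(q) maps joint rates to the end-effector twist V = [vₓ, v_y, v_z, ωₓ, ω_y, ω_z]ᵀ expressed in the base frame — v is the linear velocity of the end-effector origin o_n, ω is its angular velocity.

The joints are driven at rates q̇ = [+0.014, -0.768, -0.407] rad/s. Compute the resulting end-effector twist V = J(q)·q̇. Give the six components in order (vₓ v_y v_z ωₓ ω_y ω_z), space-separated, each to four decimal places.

o_n = [0.9778, -0.3936, 0.5684]
J₁: ẑ×o_n = [0.3936, 0.9778, -0.0000], ω = ẑ
J2: z=[0.1392, 0.9903, 0.0000] o=[0.7625, -0.1072, 0.2200] → [0.3450, -0.0485, -0.2531, 0.1392, 0.9903, 0.0000]
J3: z=[-0.8011, 0.1126, 0.5878] o=[0.9313, -0.1309, 0.4546] → [0.1672, 0.1185, 0.2052, -0.8011, 0.1126, 0.5878]
V = J·q̇ = [-0.3275, 0.0027, 0.1109, 0.2192, -0.8064, -0.2252]

-0.3275 0.0027 0.1109 0.2192 -0.8064 -0.2252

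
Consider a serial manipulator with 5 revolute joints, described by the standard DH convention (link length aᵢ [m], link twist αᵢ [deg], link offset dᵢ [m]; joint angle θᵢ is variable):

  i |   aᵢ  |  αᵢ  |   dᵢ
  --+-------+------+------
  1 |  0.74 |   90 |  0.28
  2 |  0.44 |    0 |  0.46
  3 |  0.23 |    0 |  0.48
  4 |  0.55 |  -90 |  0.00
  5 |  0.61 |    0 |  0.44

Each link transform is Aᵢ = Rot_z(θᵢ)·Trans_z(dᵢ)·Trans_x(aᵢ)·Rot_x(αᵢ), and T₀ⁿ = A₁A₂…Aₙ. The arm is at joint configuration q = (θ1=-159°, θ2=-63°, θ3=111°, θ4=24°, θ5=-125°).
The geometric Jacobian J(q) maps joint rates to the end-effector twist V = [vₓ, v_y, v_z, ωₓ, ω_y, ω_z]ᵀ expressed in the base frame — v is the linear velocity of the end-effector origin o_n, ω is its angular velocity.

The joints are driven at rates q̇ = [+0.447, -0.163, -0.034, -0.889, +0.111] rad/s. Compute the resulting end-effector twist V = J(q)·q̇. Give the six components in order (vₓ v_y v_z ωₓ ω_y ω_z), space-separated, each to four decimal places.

-0.8152 -0.6242 0.3772 0.4877 -0.9760 0.4813

o_n = [-1.2040, 1.0799, 0.3852]
J₁: ẑ×o_n = [-1.0799, -1.2040, 0.0000], ω = ẑ
J2: z=[-0.3584, 0.9336, 0.0000] o=[-0.6908, -0.2652, 0.2800] → [0.0982, 0.0377, -0.0030, -0.3584, 0.9336, 0.0000]
J3: z=[-0.3584, 0.9336, 0.0000] o=[-1.0422, 0.0927, -0.1120] → [0.4642, 0.1782, -0.2027, -0.3584, 0.9336, 0.0000]
J4: z=[-0.3584, 0.9336, 0.0000] o=[-1.3579, 0.4856, 0.0589] → [0.3046, 0.1169, -0.3566, -0.3584, 0.9336, 0.0000]
J5: z=[0.8879, 0.3408, 0.3090] o=[-1.5166, 0.4247, 0.5820] → [-0.2695, 0.2713, 0.4752, 0.8879, 0.3408, 0.3090]
V = J·q̇ = [-0.8152, -0.6242, 0.3772, 0.4877, -0.9760, 0.4813]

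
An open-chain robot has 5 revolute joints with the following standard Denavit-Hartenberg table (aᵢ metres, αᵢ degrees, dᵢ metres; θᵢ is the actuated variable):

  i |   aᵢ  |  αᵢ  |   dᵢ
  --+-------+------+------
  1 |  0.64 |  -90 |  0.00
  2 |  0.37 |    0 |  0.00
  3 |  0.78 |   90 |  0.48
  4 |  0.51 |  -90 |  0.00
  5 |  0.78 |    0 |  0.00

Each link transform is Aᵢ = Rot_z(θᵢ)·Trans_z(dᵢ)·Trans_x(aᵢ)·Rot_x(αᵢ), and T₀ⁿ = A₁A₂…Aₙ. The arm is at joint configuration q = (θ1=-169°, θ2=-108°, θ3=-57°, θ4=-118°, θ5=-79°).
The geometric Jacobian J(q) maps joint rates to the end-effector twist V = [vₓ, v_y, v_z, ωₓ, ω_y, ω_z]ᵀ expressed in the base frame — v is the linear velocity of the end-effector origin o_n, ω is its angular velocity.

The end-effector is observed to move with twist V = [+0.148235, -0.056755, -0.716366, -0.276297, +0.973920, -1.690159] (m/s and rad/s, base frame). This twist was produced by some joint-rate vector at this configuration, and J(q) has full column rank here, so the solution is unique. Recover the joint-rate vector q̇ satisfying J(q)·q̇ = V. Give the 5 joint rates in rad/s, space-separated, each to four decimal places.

-0.8080 -0.4990 -0.6750 0.8300 -0.3520

o_n = [0.1054, 0.1241, -0.2659]
J₁: ẑ×o_n = [-0.1241, 0.1054, 0.0000], ω = ẑ
J2: z=[0.1908, -0.9816, 0.0000] o=[-0.6282, -0.1221, 0.0000] → [0.2610, 0.0507, 0.7672, 0.1908, -0.9816, 0.0000]
J3: z=[0.1908, -0.9816, 0.0000] o=[-0.5160, -0.1003, 0.3519] → [0.6064, 0.1179, 0.6528, 0.1908, -0.9816, 0.0000]
J4: z=[0.2541, 0.0494, -0.9659] o=[0.3152, -0.4277, 0.5538] → [0.4926, 0.4108, 0.1506, 0.2541, 0.0494, -0.9659]
J5: z=[0.7476, 0.6236, 0.2285] o=[0.0022, -0.0298, 0.4918] → [-0.5076, 0.5900, 0.0507, 0.7476, 0.6236, 0.2285]
q̇ = J⁺·V = [-0.8080, -0.4990, -0.6750, 0.8300, -0.3520]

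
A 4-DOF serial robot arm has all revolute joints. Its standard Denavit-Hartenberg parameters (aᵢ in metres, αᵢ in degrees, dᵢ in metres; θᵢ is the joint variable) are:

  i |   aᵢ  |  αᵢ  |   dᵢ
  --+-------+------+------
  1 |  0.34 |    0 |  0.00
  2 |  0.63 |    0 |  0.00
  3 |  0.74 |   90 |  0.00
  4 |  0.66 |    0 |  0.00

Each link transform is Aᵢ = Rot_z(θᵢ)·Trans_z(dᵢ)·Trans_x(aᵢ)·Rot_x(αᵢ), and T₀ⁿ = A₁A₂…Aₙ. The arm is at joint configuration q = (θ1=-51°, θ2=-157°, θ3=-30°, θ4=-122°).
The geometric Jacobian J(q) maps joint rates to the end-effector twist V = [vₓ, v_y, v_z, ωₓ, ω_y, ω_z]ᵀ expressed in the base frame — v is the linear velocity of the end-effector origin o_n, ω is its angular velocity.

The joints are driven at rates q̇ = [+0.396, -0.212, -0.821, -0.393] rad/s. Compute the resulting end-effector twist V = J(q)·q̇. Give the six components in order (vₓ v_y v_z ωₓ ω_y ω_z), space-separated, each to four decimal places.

0.3776 -0.0724 0.1375 -0.3333 -0.2083 -0.6370

o_n = [-0.5491, 0.3625, -0.5597]
J₁: ẑ×o_n = [-0.3625, -0.5491, 0.0000], ω = ẑ
J2: z=[0.0000, 0.0000, 1.0000] o=[0.2140, -0.2642, 0.0000] → [-0.6267, -0.7631, 0.0000, 0.0000, 0.0000, 1.0000]
J3: z=[0.0000, 0.0000, 1.0000] o=[-0.3423, 0.0315, 0.0000] → [-0.3310, -0.2068, 0.0000, 0.0000, 0.0000, 1.0000]
J4: z=[0.8480, 0.5299, 0.0000] o=[-0.7344, 0.6591, 0.0000] → [-0.2966, 0.4747, -0.3497, 0.8480, 0.5299, 0.0000]
V = J·q̇ = [0.3776, -0.0724, 0.1375, -0.3333, -0.2083, -0.6370]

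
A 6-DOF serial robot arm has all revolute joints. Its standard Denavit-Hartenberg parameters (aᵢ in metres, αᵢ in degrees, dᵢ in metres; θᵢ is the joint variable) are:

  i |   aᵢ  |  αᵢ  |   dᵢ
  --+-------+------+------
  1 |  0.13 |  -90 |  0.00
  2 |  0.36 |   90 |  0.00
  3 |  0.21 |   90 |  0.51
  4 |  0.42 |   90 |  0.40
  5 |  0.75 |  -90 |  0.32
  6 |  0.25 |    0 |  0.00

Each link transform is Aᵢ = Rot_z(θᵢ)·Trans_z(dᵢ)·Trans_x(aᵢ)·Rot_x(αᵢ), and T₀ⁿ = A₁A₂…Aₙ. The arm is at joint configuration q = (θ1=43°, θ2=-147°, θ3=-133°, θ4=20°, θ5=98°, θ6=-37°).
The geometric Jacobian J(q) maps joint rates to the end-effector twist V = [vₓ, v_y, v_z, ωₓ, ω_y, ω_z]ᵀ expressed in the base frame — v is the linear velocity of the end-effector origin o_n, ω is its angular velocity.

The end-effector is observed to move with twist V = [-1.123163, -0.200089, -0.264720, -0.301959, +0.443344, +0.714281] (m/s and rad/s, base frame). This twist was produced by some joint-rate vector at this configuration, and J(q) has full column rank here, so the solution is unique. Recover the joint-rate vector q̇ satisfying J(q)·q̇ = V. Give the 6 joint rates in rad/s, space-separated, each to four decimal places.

0.3040 0.9280 -0.0100 -0.3910 0.4190 -0.0450

o_n = [0.3740, 0.9574, -0.7156]
J₁: ẑ×o_n = [-0.9574, 0.3740, 0.0000], ω = ẑ
J2: z=[-0.6820, 0.7314, 0.0000] o=[0.0951, 0.0887, 0.0000] → [-0.5234, -0.4880, -0.7965, -0.6820, 0.7314, 0.0000]
J3: z=[-0.3983, -0.3714, -0.8387] o=[-0.1257, -0.1173, 0.1961] → [1.2399, -0.7823, -0.2424, -0.3983, -0.3714, -0.8387]
J4: z=[-0.0165, 0.9171, -0.3983] o=[-0.1363, -0.3371, -0.3097] → [0.1433, -0.2100, -0.4894, -0.0165, 0.9171, -0.3983]
J5: z=[0.6880, 0.2995, 0.6611] o=[0.1618, -0.0808, -0.7361] → [-0.6801, 0.1262, 0.6506, 0.6880, 0.2995, 0.6611]
J6: z=[-0.7162, 0.1329, 0.6851] o=[0.2940, 0.7237, -0.7540] → [-0.1550, 0.0823, -0.1780, -0.7162, 0.1329, 0.6851]
q̇ = J⁺·V = [0.3040, 0.9280, -0.0100, -0.3910, 0.4190, -0.0450]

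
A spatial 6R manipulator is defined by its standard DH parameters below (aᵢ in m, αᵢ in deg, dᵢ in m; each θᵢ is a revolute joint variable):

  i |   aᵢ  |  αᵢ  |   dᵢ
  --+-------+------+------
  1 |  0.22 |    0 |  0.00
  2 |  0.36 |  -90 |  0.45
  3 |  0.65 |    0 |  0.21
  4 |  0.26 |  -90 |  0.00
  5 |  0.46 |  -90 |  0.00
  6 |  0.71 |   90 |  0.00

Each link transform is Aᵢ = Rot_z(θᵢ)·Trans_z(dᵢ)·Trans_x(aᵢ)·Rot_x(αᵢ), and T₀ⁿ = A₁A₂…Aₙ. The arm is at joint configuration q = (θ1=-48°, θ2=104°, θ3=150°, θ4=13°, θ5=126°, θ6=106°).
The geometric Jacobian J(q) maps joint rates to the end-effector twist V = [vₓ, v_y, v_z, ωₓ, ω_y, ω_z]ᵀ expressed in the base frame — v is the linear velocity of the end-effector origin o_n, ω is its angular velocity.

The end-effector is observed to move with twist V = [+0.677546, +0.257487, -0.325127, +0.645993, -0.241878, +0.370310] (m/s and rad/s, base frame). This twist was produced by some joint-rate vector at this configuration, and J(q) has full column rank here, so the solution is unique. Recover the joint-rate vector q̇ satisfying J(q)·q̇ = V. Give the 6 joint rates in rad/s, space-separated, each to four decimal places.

o_n = [0.0925, -0.2514, -0.5583]
J₁: ẑ×o_n = [0.2514, 0.0925, -0.0000], ω = ẑ
J2: z=[0.0000, 0.0000, 1.0000] o=[0.1472, -0.1635, 0.0000] → [0.0879, -0.0547, 0.0000, 0.0000, 0.0000, 1.0000]
J3: z=[-0.8290, 0.5592, 0.0000] o=[0.3485, 0.1350, 0.4500] → [-0.5638, -0.8359, 0.4635, -0.8290, 0.5592, 0.0000]
J4: z=[-0.8290, 0.5592, 0.0000] o=[-0.1404, -0.2143, 0.1250] → [-0.3821, -0.5665, -0.0995, -0.8290, 0.5592, 0.0000]
J5: z=[-0.1635, -0.2424, 0.9563] o=[-0.2794, -0.4204, 0.0490] → [-0.0144, 0.2564, 0.0625, -0.1635, -0.2424, 0.9563]
J6: z=[-0.0547, 0.9701, 0.2365] o=[0.1737, -0.4142, 0.1280] → [-0.7043, -0.0567, 0.0699, -0.0547, 0.9701, 0.2365]
q̇ = J⁺·V = [0.6760, 0.6710, -0.5500, -0.0250, -0.9810, -0.1630]

0.6760 0.6710 -0.5500 -0.0250 -0.9810 -0.1630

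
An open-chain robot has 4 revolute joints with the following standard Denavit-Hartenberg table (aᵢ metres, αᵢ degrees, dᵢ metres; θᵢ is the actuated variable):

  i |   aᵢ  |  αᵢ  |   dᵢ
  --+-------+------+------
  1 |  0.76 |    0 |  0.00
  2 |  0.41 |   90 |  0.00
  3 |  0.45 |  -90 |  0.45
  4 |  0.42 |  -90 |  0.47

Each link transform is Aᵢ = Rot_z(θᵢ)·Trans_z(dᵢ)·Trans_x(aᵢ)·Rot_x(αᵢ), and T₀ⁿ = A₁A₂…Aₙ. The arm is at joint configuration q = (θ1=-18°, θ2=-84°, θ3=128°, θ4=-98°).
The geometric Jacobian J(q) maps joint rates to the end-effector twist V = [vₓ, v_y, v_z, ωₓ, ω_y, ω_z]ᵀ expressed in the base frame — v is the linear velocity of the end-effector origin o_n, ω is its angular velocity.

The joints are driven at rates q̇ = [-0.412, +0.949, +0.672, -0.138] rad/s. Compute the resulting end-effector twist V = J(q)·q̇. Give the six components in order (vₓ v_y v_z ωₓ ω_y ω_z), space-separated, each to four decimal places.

o_n = [-0.0823, 0.1422, 0.0192]
J₁: ẑ×o_n = [-0.1422, -0.0823, 0.0000], ω = ẑ
J2: z=[0.0000, 0.0000, 1.0000] o=[0.7228, -0.2349, 0.0000] → [-0.3771, -0.8051, 0.0000, 0.0000, 0.0000, 1.0000]
J3: z=[-0.9781, 0.2079, 0.0000] o=[0.6376, -0.6359, 0.0000] → [0.0040, 0.0188, -0.6114, -0.9781, 0.2079, 0.0000]
J4: z=[0.1638, 0.7708, -0.6157] o=[0.2550, -0.2713, 0.3546] → [-0.0039, 0.2626, 0.3277, 0.1638, 0.7708, -0.6157]
V = J·q̇ = [-0.2960, -0.7538, -0.4561, -0.6799, 0.0333, 0.6220]

-0.2960 -0.7538 -0.4561 -0.6799 0.0333 0.6220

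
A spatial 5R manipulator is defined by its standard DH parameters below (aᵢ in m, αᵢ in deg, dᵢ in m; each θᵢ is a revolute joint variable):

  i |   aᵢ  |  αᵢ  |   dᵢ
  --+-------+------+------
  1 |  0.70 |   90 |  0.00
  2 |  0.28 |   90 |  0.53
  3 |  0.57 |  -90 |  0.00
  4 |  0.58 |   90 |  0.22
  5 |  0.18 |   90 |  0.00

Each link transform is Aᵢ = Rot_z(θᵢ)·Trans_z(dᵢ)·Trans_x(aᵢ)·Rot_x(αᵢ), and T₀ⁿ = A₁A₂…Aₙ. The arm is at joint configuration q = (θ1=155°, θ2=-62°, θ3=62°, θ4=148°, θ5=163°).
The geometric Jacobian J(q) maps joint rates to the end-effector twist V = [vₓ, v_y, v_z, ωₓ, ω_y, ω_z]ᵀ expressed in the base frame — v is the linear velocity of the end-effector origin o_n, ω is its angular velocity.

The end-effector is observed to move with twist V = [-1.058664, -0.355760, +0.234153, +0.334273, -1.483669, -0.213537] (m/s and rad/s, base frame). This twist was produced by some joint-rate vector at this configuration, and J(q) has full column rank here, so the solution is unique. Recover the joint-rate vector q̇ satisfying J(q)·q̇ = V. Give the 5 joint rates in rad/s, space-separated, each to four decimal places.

o_n = [-0.5071, 1.1808, -0.0261]
J₁: ẑ×o_n = [-1.1808, -0.5071, 0.0000], ω = ẑ
J2: z=[0.4226, 0.9063, 0.0000] o=[-0.6344, 0.2958, 0.0000] → [-0.0237, 0.0110, 0.2587, 0.4226, 0.9063, 0.0000]
J3: z=[0.8002, -0.3731, -0.4695] o=[-0.5296, 0.8317, -0.2472] → [0.0814, -0.1875, 0.2877, 0.8002, -0.3731, -0.4695]
J4: z=[0.5741, 0.2503, 0.7796] o=[-0.4307, 1.3410, -0.4835] → [0.2393, -0.3222, -0.0728, 0.5741, 0.2503, 0.7796]
J5: z=[-0.5867, 0.7899, 0.1785] o=[-0.6357, 1.0713, 0.0362] → [-0.0688, -0.0136, -0.1658, -0.5867, 0.7899, 0.1785]
q̇ = J⁺·V = [0.8520, -0.6010, 0.8490, -0.7280, -0.5570]

0.8520 -0.6010 0.8490 -0.7280 -0.5570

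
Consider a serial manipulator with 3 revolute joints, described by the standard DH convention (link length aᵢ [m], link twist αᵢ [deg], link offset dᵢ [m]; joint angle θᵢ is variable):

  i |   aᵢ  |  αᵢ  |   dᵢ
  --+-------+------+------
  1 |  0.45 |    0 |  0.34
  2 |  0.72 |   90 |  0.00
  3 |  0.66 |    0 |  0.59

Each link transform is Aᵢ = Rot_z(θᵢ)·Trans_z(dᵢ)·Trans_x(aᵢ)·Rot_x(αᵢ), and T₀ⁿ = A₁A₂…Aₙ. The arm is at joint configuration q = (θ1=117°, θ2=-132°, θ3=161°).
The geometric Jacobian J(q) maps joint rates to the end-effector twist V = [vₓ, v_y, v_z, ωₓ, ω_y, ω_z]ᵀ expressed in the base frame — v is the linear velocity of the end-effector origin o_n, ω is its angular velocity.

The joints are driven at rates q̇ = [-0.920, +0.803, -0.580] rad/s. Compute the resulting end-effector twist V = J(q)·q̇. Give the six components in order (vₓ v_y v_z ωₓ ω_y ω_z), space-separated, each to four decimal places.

0.4197 0.1627 0.3619 0.1501 0.5602 -0.1170

o_n = [-0.2643, -0.1938, 0.5549]
J₁: ẑ×o_n = [0.1938, -0.2643, 0.0000], ω = ẑ
J2: z=[0.0000, 0.0000, 1.0000] o=[-0.2043, 0.4010, 0.3400] → [0.5947, -0.0600, 0.0000, 0.0000, 0.0000, 1.0000]
J3: z=[-0.2588, -0.9659, 0.0000] o=[0.4912, 0.2146, 0.3400] → [-0.2076, 0.0556, -0.6240, -0.2588, -0.9659, 0.0000]
V = J·q̇ = [0.4197, 0.1627, 0.3619, 0.1501, 0.5602, -0.1170]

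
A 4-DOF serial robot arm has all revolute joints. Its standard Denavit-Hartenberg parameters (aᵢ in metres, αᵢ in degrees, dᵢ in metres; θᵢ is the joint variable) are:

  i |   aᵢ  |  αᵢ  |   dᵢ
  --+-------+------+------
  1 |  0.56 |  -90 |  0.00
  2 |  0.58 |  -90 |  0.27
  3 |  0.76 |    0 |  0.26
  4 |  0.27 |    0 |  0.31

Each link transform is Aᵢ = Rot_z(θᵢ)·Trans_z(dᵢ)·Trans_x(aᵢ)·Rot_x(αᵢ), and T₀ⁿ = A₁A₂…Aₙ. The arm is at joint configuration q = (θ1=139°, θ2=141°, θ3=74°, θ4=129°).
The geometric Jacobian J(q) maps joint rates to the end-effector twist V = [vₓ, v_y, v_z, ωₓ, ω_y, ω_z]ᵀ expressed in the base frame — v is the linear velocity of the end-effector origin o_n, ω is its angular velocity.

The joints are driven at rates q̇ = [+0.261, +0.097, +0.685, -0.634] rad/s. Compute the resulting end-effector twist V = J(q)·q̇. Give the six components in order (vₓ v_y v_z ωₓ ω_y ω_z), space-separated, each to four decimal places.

-0.2445 0.4616 0.3871 -0.0394 -0.0943 0.3006

o_n = [0.3983, 0.1242, 0.1025]
J₁: ẑ×o_n = [-0.1242, 0.3983, 0.0000], ω = ẑ
J2: z=[-0.6561, -0.7547, 0.0000] o=[-0.4226, 0.3674, 0.0000] → [-0.0774, 0.0673, 0.7791, -0.6561, -0.7547, 0.0000]
J3: z=[0.4750, -0.4129, 0.7771] o=[-0.2596, -0.1321, -0.3650] → [-0.3922, 0.2892, 0.3934, 0.4750, -0.4129, 0.7771]
J4: z=[0.4750, -0.4129, 0.7771] o=[0.4661, 0.2051, -0.2948] → [-0.1012, -0.2414, -0.0664, 0.4750, -0.4129, 0.7771]
V = J·q̇ = [-0.2445, 0.4616, 0.3871, -0.0394, -0.0943, 0.3006]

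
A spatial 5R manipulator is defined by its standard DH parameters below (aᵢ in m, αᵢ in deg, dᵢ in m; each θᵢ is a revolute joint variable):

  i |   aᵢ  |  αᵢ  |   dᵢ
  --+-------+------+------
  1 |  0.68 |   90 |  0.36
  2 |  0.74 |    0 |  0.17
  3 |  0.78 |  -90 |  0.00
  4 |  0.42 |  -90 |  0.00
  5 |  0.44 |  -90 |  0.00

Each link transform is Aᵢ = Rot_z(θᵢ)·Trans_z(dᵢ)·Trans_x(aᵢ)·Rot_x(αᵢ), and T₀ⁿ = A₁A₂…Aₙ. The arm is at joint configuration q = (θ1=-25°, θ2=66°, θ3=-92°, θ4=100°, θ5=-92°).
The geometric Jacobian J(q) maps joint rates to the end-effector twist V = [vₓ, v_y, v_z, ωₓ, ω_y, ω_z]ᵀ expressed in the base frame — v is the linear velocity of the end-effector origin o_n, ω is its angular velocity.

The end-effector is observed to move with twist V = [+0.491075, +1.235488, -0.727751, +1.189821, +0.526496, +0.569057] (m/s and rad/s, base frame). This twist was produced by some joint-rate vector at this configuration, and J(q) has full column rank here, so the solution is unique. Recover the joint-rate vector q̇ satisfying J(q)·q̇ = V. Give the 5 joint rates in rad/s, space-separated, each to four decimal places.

o_n = [1.7385, -0.5586, 1.1201]
J₁: ẑ×o_n = [0.5586, 1.7385, -0.0000], ω = ẑ
J2: z=[-0.4226, -0.9063, 0.0000] o=[0.6163, -0.2874, 0.3600] → [-0.6889, 0.3212, 1.1317, -0.4226, -0.9063, 0.0000]
J3: z=[-0.4226, -0.9063, 0.0000] o=[0.8172, -0.5687, 1.0360] → [-0.0762, 0.0355, 0.8307, -0.4226, -0.9063, 0.0000]
J4: z=[0.3973, -0.1853, 0.8988] o=[1.4526, -0.8649, 0.6941] → [-0.3543, 0.0877, 0.1747, 0.3973, -0.1853, 0.8988]
J5: z=[-0.8756, 0.2167, 0.4317] o=[1.5680, -0.4624, 0.7261] → [0.1269, 0.4186, 0.0473, -0.8756, 0.2167, 0.4317]
q̇ = J⁺·V = [0.9620, -0.0340, -0.7800, 0.0220, -0.9560]

0.9620 -0.0340 -0.7800 0.0220 -0.9560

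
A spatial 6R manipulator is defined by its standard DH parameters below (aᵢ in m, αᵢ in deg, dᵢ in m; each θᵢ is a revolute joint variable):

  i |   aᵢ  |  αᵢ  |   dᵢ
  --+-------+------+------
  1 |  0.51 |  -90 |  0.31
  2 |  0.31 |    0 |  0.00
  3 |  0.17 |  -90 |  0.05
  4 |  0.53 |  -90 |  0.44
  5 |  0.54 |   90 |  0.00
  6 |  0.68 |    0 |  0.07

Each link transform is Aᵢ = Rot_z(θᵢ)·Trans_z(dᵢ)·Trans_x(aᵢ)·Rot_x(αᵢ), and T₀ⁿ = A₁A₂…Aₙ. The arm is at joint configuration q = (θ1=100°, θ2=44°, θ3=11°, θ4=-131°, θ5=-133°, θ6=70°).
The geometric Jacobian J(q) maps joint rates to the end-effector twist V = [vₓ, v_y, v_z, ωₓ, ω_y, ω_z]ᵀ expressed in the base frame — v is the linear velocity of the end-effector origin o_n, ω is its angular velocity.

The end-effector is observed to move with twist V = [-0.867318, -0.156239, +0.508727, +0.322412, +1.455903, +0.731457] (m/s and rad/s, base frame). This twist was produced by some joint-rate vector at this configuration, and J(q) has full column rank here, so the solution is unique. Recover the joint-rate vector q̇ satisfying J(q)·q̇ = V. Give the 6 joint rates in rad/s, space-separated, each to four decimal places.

0.2070 0.4200 -0.3910 -0.7870 -0.1210 0.9420

o_n = [-0.4856, 0.2607, -1.0146]
J₁: ẑ×o_n = [-0.2607, -0.4856, 0.0000], ω = ẑ
J2: z=[-0.9848, -0.1736, 0.0000] o=[-0.0886, 0.5023, 0.3100] → [0.2300, -1.3044, 0.1690, -0.9848, -0.1736, 0.0000]
J3: z=[-0.9848, -0.1736, 0.0000] o=[-0.1273, 0.7219, 0.0947] → [0.1926, -1.0924, 0.3919, -0.9848, -0.1736, 0.0000]
J4: z=[0.1422, -0.8067, -0.5736] o=[-0.1935, 0.8092, -0.0446] → [0.4679, 0.3055, -0.3137, 0.1422, -0.8067, -0.5736]
J5: z=[-0.7213, 0.3124, -0.6182] o=[-0.4902, 0.1884, -0.0121] → [-0.2684, -0.7258, -0.0536, -0.7213, 0.3124, -0.6182]
J6: z=[0.3988, 0.9170, -0.0019] o=[-0.1843, 0.0545, -0.4366] → [-0.5296, 0.2310, 0.3585, 0.3988, 0.9170, -0.0019]
q̇ = J⁺·V = [0.2070, 0.4200, -0.3910, -0.7870, -0.1210, 0.9420]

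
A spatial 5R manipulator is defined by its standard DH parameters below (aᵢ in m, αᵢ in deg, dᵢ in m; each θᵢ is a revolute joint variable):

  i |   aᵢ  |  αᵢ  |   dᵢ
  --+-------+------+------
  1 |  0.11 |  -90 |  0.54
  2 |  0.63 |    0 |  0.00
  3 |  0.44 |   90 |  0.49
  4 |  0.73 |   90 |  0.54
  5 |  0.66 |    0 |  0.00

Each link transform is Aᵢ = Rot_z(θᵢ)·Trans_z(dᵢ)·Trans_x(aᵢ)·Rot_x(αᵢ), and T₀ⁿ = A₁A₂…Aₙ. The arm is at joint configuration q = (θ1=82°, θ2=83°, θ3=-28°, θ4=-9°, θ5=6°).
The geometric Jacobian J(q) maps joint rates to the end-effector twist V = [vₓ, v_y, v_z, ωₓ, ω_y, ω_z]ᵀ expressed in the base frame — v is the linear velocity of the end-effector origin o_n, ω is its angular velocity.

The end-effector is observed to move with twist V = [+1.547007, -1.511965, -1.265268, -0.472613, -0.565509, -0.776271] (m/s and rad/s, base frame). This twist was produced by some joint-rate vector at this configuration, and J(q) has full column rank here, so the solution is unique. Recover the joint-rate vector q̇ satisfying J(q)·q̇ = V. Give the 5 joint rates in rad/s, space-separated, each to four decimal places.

-0.4670 0.7420 0.3140 -0.6900 0.6750

o_n = [-0.0306, 1.7447, -1.2181]
J₁: ẑ×o_n = [-1.7447, -0.0306, 0.0000], ω = ẑ
J2: z=[-0.9903, 0.1392, 0.0000] o=[0.0153, 0.1089, 0.5400] → [-0.2447, -1.7410, -1.6134, -0.9903, 0.1392, 0.0000]
J3: z=[-0.9903, 0.1392, 0.0000] o=[0.0260, 0.1850, -0.0853] → [-0.1577, -1.1218, -1.5366, -0.9903, 0.1392, 0.0000]
J4: z=[0.1140, 0.8112, 0.5736] o=[-0.4241, 0.5031, -0.4457] → [-1.3387, 0.3138, -0.1777, 0.1140, 0.8112, 0.5736]
J5: z=[0.9656, -0.2263, 0.1281] o=[-0.1919, 1.3347, -0.7266] → [0.0587, 0.4952, 0.4323, 0.9656, -0.2263, 0.1281]
q̇ = J⁺·V = [-0.4670, 0.7420, 0.3140, -0.6900, 0.6750]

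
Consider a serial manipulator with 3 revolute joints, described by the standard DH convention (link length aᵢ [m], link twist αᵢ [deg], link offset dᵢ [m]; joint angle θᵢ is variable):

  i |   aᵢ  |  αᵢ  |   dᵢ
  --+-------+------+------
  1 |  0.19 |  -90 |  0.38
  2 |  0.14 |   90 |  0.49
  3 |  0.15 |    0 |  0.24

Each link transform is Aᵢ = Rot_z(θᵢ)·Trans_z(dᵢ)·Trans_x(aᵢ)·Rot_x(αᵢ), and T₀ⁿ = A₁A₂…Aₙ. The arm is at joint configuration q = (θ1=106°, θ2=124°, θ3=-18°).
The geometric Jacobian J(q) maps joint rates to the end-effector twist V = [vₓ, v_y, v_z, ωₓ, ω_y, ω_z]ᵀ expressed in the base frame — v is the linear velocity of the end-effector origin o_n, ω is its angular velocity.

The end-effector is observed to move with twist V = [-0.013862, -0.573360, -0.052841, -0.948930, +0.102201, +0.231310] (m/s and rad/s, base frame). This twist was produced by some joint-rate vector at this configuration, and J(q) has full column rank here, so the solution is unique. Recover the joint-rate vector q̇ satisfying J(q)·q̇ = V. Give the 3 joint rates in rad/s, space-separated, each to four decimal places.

0.4740 0.8840 0.4340

o_n = [-0.4901, 0.0997, 0.0115]
J₁: ẑ×o_n = [-0.0997, -0.4901, 0.0000], ω = ẑ
J2: z=[-0.9613, -0.2756, 0.0000] o=[-0.0524, 0.1826, 0.3800] → [0.1016, -0.3543, -0.0409, -0.9613, -0.2756, 0.0000]
J3: z=[-0.2285, 0.7969, -0.5592] o=[-0.5018, -0.0277, 0.2639] → [-0.1300, -0.0642, -0.0384, -0.2285, 0.7969, -0.5592]
q̇ = J⁺·V = [0.4740, 0.8840, 0.4340]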